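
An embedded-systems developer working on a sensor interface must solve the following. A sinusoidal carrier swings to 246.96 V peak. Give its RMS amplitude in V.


RMS voltage for a sinusoidal waveform:
V_rms = V_peak / sqrt(2)
      = 246.96 / 1.414214
      = 174.627 V

174.627 V


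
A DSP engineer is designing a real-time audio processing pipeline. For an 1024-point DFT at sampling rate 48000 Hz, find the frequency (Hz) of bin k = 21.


Frequency of DFT bin k:
f_k = k * fs / N
    = 21 * 48000 / 1024
    = 1008000 / 1024
    = 984.375 Hz

984.375 Hz


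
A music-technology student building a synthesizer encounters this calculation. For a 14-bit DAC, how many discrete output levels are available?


Number of quantization levels = 2^N
= 2^14
= 16384

16384


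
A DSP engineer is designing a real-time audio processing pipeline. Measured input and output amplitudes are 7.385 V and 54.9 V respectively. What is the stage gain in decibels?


Voltage gain in dB:
G = 20 * log10(Vout / Vin)
  = 20 * log10(54.9 / 7.385)
  = 20 * log10(7.433988)
  = 20 * 0.871222
  = 17.42 dB

17.42 dB


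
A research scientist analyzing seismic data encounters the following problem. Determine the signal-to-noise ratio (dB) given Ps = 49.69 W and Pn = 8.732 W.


SNR in decibels:
SNR = 10 * log10(Ps / Pn)
    = 10 * log10(49.69 / 8.732)
    = 10 * log10(5.6906)
    = 10 * 0.7552
    = 7.55 dB

7.55 dB


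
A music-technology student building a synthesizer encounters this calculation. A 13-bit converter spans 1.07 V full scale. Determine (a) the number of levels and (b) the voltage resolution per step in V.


Step 1 — number of quantization levels:
L = 2^N = 2^13 = 8192

Step 2 — LSB step size:
delta = Vfs / L
      = 1.07 / 8192
      = 0.00013062 V

Levels = 8192; step size = 0.00013062 V


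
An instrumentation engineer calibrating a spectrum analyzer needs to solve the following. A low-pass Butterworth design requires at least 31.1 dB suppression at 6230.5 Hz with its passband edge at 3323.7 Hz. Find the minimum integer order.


Butterworth filter order formula:
n = log10(10^(A/10) - 1) / (2 * log10(f_stop/f_pass))
10^(31.1/10) - 1 = 1287.2496
f_stop/f_pass = 6230.5 / 3323.7 = 1.8746
n = 5.6974 -> ceil = 6

6


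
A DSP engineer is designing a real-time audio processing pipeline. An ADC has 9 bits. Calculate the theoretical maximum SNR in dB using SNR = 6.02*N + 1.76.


Theoretical SNR for a full-scale sinusoid:
SNR = 6.02 * N + 1.76
    = 6.02 * 9 + 1.76
    = 54.18 + 1.76
    = 55.94 dB

55.94 dB


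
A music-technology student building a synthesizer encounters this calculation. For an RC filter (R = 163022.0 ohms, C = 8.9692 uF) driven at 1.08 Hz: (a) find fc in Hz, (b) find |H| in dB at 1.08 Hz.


Step 1 — cutoff frequency:
fc = 1 / (2*pi*R*C)
C = 8.9692 uF = 8.9692e-06 F
fc = 1 / (2*pi*163022.0*8.9692e-06)
   = 0.108848 Hz

Step 2 — magnitude at f = 1.08 Hz:
|H(f)| = 1 / sqrt(1 + (f/fc)^2)
f/fc = 1.08 / 0.108848 = 9.922093
|H| = 1 / sqrt(1 + 98.44793) = 0.1002772
|H|_dB = 20*log10(0.1002772) = -19.98 dB

fc = 0.108848 Hz; |H(1.08 Hz)| = -19.98 dB


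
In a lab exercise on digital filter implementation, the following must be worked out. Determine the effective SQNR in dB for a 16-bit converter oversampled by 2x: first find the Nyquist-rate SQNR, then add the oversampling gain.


Step 1 — baseline SQNR at Nyquist:
SQNR_base = 6.02*N + 1.76
          = 6.02*16 + 1.76
          = 98.08 dB

Step 2 — oversampling processing gain:
G = 10*log10(OSR) = 10*log10(2) = 3.01 dB

Step 3 — total:
SQNR_total = 98.08 + 3.01 = 101.09 dB

Base SQNR = 98.08 dB; oversampled SQNR = 101.09 dB


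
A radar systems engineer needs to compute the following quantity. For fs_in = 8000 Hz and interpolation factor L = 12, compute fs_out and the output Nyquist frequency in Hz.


Step 1 — output sample rate after interpolation by L:
fs_out = L * fs_in = 12 * 8000 = 96000 Hz

Step 2 — Nyquist frequency of the output stream:
f_Nyq = fs_out / 2 = 96000 / 2 = 48000.0 Hz

fs_out = 96000 Hz; f_Nyquist = 48000.0 Hz


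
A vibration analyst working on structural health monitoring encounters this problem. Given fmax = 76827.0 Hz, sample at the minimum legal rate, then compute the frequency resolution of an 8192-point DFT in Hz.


Step 1 — Nyquist sampling rate:
fs = 2 * fmax = 2 * 76827.0 = 153654.0 Hz

Step 2 — DFT bin spacing:
df = fs / N = 153654.0 / 8192 = 18.7566 Hz

18.7566 Hz


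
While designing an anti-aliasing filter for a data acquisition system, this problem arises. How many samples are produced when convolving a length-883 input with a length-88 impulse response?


Linear convolution output length:
L = N + M - 1
  = 883 + 88 - 1
  = 970 samples

970


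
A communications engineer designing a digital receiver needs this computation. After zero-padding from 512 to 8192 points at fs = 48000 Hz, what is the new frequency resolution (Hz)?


Frequency resolution after zero-padding:
N_padded = 512 * 16 = 8192
df = fs / N_padded
   = 48000 / 8192
   = 5.8594 Hz

5.8594 Hz


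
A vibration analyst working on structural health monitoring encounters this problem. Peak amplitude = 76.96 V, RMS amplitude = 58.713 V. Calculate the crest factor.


Crest factor is the ratio of peak to RMS:
CF = V_peak / V_rms
   = 76.96 / 58.713
   = 1.3108

1.3108


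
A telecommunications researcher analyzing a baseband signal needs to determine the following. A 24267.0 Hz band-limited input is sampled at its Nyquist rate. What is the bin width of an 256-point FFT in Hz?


Step 1 — Nyquist sampling rate:
fs = 2 * fmax = 2 * 24267.0 = 48534.0 Hz

Step 2 — DFT bin spacing:
df = fs / N = 48534.0 / 256 = 189.5859 Hz

189.5859 Hz


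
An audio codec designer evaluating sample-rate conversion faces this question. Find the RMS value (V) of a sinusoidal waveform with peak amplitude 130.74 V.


RMS voltage for a sinusoidal waveform:
V_rms = V_peak / sqrt(2)
      = 130.74 / 1.414214
      = 92.447 V

92.447 V


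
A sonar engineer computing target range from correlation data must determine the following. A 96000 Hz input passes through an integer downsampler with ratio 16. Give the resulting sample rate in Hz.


Decimation reduces the sample rate:
fs_out = fs_in / M
       = 96000 / 16
       = 6000.0 Hz

6000.0 Hz


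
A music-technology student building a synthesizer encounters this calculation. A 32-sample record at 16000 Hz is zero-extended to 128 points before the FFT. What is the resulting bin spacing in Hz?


Frequency resolution after zero-padding:
N_padded = 32 * 4 = 128
df = fs / N_padded
   = 16000 / 128
   = 125.0 Hz

125.0 Hz


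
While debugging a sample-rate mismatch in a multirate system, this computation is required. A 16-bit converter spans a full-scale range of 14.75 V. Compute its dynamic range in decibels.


Dynamic range from full-scale to LSB:
V_min = V_max / 2^bits = 14.75 / 2^16
DR = 20 * log10(V_max / V_min)
   = 20 * log10(2^16)
   = 20 * 16 * log10(2)
   = 96.33 dB

96.33 dB


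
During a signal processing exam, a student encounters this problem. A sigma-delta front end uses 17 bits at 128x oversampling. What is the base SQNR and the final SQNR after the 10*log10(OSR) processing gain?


Step 1 — baseline SQNR at Nyquist:
SQNR_base = 6.02*N + 1.76
          = 6.02*17 + 1.76
          = 104.1 dB

Step 2 — oversampling processing gain:
G = 10*log10(OSR) = 10*log10(128) = 21.07 dB

Step 3 — total:
SQNR_total = 104.1 + 21.07 = 125.17 dB

Base SQNR = 104.1 dB; oversampled SQNR = 125.17 dB


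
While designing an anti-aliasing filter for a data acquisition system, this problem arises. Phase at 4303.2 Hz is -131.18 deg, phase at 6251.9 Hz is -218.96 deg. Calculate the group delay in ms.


Group delay from phase difference:
tau = -d(phi)/d(omega)
d(phi) = -87.78 deg = -1.53205 rad
d(omega) = 2*pi*(6251.9 - 4303.2) = 12244.0432 rad/s
tau = -(-1.53205) / 12244.0432
    = 0.1251 ms

0.1251 ms


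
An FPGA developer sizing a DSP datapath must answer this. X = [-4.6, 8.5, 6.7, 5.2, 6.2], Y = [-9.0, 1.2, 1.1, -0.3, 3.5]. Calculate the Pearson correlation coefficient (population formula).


Pearson correlation coefficient (population):
r = cov(X,Y) / (std(X) * std(Y))
Mean X = 4.4, Mean Y = -0.7
Cov(X,Y) = 18.902
Std(X) = 4.625581, Std(Y) = 4.325275
r = 0.9448

0.9448


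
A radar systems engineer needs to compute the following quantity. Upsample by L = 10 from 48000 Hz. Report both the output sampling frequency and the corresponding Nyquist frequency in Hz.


Step 1 — output sample rate after interpolation by L:
fs_out = L * fs_in = 10 * 48000 = 480000 Hz

Step 2 — Nyquist frequency of the output stream:
f_Nyq = fs_out / 2 = 480000 / 2 = 240000.0 Hz

fs_out = 480000 Hz; f_Nyquist = 240000.0 Hz


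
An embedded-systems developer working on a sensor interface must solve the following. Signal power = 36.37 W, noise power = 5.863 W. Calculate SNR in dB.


SNR in decibels:
SNR = 10 * log10(Ps / Pn)
    = 10 * log10(36.37 / 5.863)
    = 10 * log10(6.2033)
    = 10 * 0.7926
    = 7.93 dB

7.93 dB


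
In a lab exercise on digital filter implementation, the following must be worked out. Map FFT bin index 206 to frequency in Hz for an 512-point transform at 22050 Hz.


Frequency of DFT bin k:
f_k = k * fs / N
    = 206 * 22050 / 512
    = 4542300 / 512
    = 8871.68 Hz

8871.68 Hz


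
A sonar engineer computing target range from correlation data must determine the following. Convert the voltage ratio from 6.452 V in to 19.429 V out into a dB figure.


Voltage gain in dB:
G = 20 * log10(Vout / Vin)
  = 20 * log10(19.429 / 6.452)
  = 20 * log10(3.011314)
  = 20 * 0.478756
  = 9.58 dB

9.58 dB


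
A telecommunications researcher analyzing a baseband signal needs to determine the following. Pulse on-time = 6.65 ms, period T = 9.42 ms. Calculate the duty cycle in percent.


Duty cycle as a percentage:
DC = (t_on / T) * 100
   = (6.65 / 9.42) * 100
   = 0.705945 * 100
   = 70.59 %

70.59 %


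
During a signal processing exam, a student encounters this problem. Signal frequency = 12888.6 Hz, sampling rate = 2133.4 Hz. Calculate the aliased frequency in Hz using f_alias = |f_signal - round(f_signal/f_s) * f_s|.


Compute the nearest integer multiple of fs to the signal:
n = round(12888.6 / 2133.4) = 6
f_alias = |12888.6 - 6 * 2133.4|
        = |12888.6 - 12800.4|
        = 88.2 Hz

88.2


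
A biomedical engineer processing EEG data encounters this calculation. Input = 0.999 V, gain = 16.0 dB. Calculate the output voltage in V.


Output voltage from dB gain:
V_out = V_in * 10^(gain_dB / 20)
      = 0.999 * 10^(16.0 / 20)
      = 0.999 * 6.309573
      = 6.3033 V

6.3033 V


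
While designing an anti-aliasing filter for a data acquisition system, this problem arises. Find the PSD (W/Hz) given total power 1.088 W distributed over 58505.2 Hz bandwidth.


Power spectral density:
PSD = P / BW
    = 1.088 / 58505.2
    = 1.86e-05 W/Hz

1.86e-05 W/Hz


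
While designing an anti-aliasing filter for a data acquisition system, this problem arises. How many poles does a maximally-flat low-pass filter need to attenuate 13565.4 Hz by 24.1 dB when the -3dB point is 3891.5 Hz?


Butterworth filter order formula:
n = log10(10^(A/10) - 1) / (2 * log10(f_stop/f_pass))
10^(24.1/10) - 1 = 256.0396
f_stop/f_pass = 13565.4 / 3891.5 = 3.4859
n = 2.2204 -> ceil = 3

3


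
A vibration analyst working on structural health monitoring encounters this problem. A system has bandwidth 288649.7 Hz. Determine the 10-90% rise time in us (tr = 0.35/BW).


Rise time from bandwidth relationship:
tr = 0.35 / BW
   = 0.35 / 288649.7
   = 1.2125424e-06 s
   = 1.2125 us

1.2125 us


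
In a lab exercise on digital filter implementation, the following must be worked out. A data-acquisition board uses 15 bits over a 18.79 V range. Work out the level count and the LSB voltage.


Step 1 — number of quantization levels:
L = 2^N = 2^15 = 32768

Step 2 — LSB step size:
delta = Vfs / L
      = 18.79 / 32768
      = 0.00057343 V

Levels = 32768; step size = 0.00057343 V


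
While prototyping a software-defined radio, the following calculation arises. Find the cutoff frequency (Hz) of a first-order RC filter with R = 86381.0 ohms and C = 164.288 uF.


Cutoff frequency of a first-order RC filter:
fc = 1 / (2 * pi * R * C)
C = 164.288 uF = 0.000164288 F
fc = 1 / (2 * pi * 86381.0 * 0.000164288)
   = 1 / 89.16695549824
   = 0.011215 Hz

0.011215 Hz


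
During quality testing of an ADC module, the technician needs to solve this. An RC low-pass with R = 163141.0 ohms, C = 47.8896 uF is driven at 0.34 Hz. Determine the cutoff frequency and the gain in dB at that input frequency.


Step 1 — cutoff frequency:
fc = 1 / (2*pi*R*C)
C = 47.8896 uF = 4.78896e-05 F
fc = 1 / (2*pi*163141.0*4.78896e-05)
   = 0.0203712 Hz

Step 2 — magnitude at f = 0.34 Hz:
|H(f)| = 1 / sqrt(1 + (f/fc)^2)
f/fc = 0.34 / 0.0203712 = 16.690229
|H| = 1 / sqrt(1 + 278.563744) = 0.059808
|H|_dB = 20*log10(0.059808) = -24.46 dB

fc = 0.0203712 Hz; |H(0.34 Hz)| = -24.46 dB


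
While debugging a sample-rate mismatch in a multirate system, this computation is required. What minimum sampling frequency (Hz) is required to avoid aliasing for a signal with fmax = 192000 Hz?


The Nyquist rate is twice the maximum frequency component.
fs_min = 2 * fmax
      = 2 * 192000
      = 384000 Hz

384000


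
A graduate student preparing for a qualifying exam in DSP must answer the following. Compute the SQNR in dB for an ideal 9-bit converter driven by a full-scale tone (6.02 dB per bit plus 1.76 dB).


Theoretical SNR for a full-scale sinusoid:
SNR = 6.02 * N + 1.76
    = 6.02 * 9 + 1.76
    = 54.18 + 1.76
    = 55.94 dB

55.94 dB


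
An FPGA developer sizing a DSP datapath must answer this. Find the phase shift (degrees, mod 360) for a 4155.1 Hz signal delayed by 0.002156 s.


Phase shift from frequency and time delay:
phi = 360 * f * t_delay
    = 360 * 4155.1 * 0.002156
    = 3225.02 degrees
    mod 360 = 345.02 degrees

345.02 degrees


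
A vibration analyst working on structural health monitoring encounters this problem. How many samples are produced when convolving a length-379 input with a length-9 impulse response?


Linear convolution output length:
L = N + M - 1
  = 379 + 9 - 1
  = 387 samples

387


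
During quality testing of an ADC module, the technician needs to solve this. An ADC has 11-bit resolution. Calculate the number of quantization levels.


Number of quantization levels = 2^N
= 2^11
= 2048

2048


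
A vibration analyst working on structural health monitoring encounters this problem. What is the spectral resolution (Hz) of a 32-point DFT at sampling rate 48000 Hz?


DFT frequency resolution:
df = fs / N
   = 48000 / 32
   = 1500.0 Hz

1500.0 Hz


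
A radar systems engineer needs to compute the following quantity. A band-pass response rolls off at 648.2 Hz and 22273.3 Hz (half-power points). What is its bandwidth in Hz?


Bandwidth is the difference of -3dB frequencies:
BW = f_high - f_low
   = 22273.3 - 648.2
   = 21625.1 Hz

21625.1 Hz


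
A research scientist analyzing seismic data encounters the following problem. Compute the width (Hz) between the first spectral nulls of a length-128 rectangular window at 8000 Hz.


Main lobe width for a rectangular window:
Width = 2 * fs / N
      = 2 * 8000 / 128
      = 16000 / 128
      = 125.0 Hz

125.0 Hz


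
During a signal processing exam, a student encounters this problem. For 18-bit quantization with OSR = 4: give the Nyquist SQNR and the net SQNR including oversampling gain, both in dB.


Step 1 — baseline SQNR at Nyquist:
SQNR_base = 6.02*N + 1.76
          = 6.02*18 + 1.76
          = 110.12 dB

Step 2 — oversampling processing gain:
G = 10*log10(OSR) = 10*log10(4) = 6.02 dB

Step 3 — total:
SQNR_total = 110.12 + 6.02 = 116.14 dB

Base SQNR = 110.12 dB; oversampled SQNR = 116.14 dB


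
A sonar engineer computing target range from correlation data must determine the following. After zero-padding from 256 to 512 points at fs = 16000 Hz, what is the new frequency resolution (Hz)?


Frequency resolution after zero-padding:
N_padded = 256 * 2 = 512
df = fs / N_padded
   = 16000 / 512
   = 31.25 Hz

31.25 Hz


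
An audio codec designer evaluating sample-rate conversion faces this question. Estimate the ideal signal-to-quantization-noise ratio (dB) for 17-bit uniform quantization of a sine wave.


Theoretical SNR for a full-scale sinusoid:
SNR = 6.02 * N + 1.76
    = 6.02 * 17 + 1.76
    = 102.34 + 1.76
    = 104.1 dB

104.1 dB


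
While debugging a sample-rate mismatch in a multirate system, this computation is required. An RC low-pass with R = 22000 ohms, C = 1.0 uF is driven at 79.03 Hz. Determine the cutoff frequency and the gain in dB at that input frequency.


Step 1 — cutoff frequency:
fc = 1 / (2*pi*R*C)
C = 1.0 uF = 1e-06 F
fc = 1 / (2*pi*22000*1e-06)
   = 7.23432 Hz

Step 2 — magnitude at f = 79.03 Hz:
|H(f)| = 1 / sqrt(1 + (f/fc)^2)
f/fc = 79.03 / 7.23432 = 10.924316
|H| = 1 / sqrt(1 + 119.34068) = 0.0911578
|H|_dB = 20*log10(0.0911578) = -20.8 dB

fc = 7.23432 Hz; |H(79.03 Hz)| = -20.8 dB


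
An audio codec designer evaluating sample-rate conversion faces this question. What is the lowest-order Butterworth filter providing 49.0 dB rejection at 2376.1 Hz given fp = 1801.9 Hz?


Butterworth filter order formula:
n = log10(10^(A/10) - 1) / (2 * log10(f_stop/f_pass))
10^(49.0/10) - 1 = 79431.8235
f_stop/f_pass = 2376.1 / 1801.9 = 1.3187
n = 20.3939 -> ceil = 21

21


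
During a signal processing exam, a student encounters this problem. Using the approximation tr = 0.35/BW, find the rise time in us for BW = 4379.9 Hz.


Rise time from bandwidth relationship:
tr = 0.35 / BW
   = 0.35 / 4379.9
   = 7.991050024e-05 s
   = 79.9105 us

79.9105 us


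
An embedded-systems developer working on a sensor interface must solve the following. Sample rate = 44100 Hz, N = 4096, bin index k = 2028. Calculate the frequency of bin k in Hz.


Frequency of DFT bin k:
f_k = k * fs / N
    = 2028 * 44100 / 4096
    = 89434800 / 4096
    = 21834.668 Hz

21834.668 Hz


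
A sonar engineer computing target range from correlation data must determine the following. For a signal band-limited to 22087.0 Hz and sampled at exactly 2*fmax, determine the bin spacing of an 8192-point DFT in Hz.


Step 1 — Nyquist sampling rate:
fs = 2 * fmax = 2 * 22087.0 = 44174.0 Hz

Step 2 — DFT bin spacing:
df = fs / N = 44174.0 / 8192 = 5.3923 Hz

5.3923 Hz


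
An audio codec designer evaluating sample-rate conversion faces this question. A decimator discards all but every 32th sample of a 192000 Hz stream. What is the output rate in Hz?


Decimation reduces the sample rate:
fs_out = fs_in / M
       = 192000 / 32
       = 6000.0 Hz

6000.0 Hz


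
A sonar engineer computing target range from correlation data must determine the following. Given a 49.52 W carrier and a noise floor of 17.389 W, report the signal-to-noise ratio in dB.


SNR in decibels:
SNR = 10 * log10(Ps / Pn)
    = 10 * log10(49.52 / 17.389)
    = 10 * log10(2.8478)
    = 10 * 0.4545
    = 4.55 dB

4.55 dB


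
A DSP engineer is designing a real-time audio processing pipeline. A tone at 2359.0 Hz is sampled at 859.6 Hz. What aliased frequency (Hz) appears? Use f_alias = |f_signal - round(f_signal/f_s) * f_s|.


Compute the nearest integer multiple of fs to the signal:
n = round(2359.0 / 859.6) = 3
f_alias = |2359.0 - 3 * 859.6|
        = |2359.0 - 2578.8|
        = 219.8 Hz

219.8


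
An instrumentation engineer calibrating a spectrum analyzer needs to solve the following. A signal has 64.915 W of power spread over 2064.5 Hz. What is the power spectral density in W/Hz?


Power spectral density:
PSD = P / BW
    = 64.915 / 2064.5
    = 0.03144345 W/Hz

0.03144345 W/Hz


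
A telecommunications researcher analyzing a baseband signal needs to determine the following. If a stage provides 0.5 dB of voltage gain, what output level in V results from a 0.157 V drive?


Output voltage from dB gain:
V_out = V_in * 10^(gain_dB / 20)
      = 0.157 * 10^(0.5 / 20)
      = 0.157 * 1.059254
      = 0.1663 V

0.1663 V


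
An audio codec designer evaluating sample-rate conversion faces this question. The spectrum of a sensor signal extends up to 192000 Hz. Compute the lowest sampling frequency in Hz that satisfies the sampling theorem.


The Nyquist rate is twice the maximum frequency component.
fs_min = 2 * fmax
      = 2 * 192000
      = 384000 Hz

384000


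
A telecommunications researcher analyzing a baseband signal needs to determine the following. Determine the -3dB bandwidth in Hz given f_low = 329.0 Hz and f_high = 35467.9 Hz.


Bandwidth is the difference of -3dB frequencies:
BW = f_high - f_low
   = 35467.9 - 329.0
   = 35138.9 Hz

35138.9 Hz


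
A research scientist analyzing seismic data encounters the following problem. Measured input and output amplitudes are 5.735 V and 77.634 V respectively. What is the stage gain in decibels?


Voltage gain in dB:
G = 20 * log10(Vout / Vin)
  = 20 * log10(77.634 / 5.735)
  = 20 * log10(13.536879)
  = 20 * 1.131519
  = 22.63 dB

22.63 dB


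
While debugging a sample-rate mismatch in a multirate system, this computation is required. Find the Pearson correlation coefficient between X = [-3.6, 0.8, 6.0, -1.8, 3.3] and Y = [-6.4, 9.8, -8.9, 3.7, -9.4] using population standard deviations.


Pearson correlation coefficient (population):
r = cov(X,Y) / (std(X) * std(Y))
Mean X = 0.94, Mean Y = -2.24
Cov(X,Y) = -9.9344
Std(X) = 3.444184, Std(Y) = 7.65731
r = -0.3767

-0.3767


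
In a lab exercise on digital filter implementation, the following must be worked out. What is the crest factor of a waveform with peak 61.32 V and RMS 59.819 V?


Crest factor is the ratio of peak to RMS:
CF = V_peak / V_rms
   = 61.32 / 59.819
   = 1.0251

1.0251


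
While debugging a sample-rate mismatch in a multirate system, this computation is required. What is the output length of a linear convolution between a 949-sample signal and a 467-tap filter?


Linear convolution output length:
L = N + M - 1
  = 949 + 467 - 1
  = 1415 samples

1415


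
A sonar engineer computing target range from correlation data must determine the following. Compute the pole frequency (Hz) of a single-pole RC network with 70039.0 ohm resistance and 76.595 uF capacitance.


Cutoff frequency of a first-order RC filter:
fc = 1 / (2 * pi * R * C)
C = 76.595 uF = 7.6595e-05 F
fc = 1 / (2 * pi * 70039.0 * 7.6595e-05)
   = 1 / 33.707009664805
   = 0.029667 Hz

0.029667 Hz


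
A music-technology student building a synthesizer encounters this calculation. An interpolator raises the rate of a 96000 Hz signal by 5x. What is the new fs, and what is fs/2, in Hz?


Step 1 — output sample rate after interpolation by L:
fs_out = L * fs_in = 5 * 96000 = 480000 Hz

Step 2 — Nyquist frequency of the output stream:
f_Nyq = fs_out / 2 = 480000 / 2 = 240000.0 Hz

fs_out = 480000 Hz; f_Nyquist = 240000.0 Hz


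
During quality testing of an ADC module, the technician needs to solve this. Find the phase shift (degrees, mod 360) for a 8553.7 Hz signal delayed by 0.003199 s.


Phase shift from frequency and time delay:
phi = 360 * f * t_delay
    = 360 * 8553.7 * 0.003199
    = 9850.78 degrees
    mod 360 = 130.78 degrees

130.78 degrees


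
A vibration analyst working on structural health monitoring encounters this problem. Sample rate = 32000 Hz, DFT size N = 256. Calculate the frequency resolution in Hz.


DFT frequency resolution:
df = fs / N
   = 32000 / 256
   = 125.0 Hz

125.0 Hz


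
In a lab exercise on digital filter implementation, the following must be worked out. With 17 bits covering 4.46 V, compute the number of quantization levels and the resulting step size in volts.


Step 1 — number of quantization levels:
L = 2^N = 2^17 = 131072

Step 2 — LSB step size:
delta = Vfs / L
      = 4.46 / 131072
      = 3.403e-05 V

Levels = 131072; step size = 3.403e-05 V


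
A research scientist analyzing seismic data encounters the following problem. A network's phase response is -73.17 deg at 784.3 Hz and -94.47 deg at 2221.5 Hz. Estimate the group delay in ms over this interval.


Group delay from phase difference:
tau = -d(phi)/d(omega)
d(phi) = -21.3 deg = -0.371755 rad
d(omega) = 2*pi*(2221.5 - 784.3) = 9030.1939 rad/s
tau = -(-0.371755) / 9030.1939
    = 0.0412 ms

0.0412 ms


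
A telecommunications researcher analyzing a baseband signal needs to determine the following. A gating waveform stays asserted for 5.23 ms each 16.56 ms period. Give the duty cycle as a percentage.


Duty cycle as a percentage:
DC = (t_on / T) * 100
   = (5.23 / 16.56) * 100
   = 0.315821 * 100
   = 31.58 %

31.58 %


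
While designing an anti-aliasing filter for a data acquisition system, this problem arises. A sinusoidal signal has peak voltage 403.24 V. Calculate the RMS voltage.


RMS voltage for a sinusoidal waveform:
V_rms = V_peak / sqrt(2)
      = 403.24 / 1.414214
      = 285.134 V

285.134 V


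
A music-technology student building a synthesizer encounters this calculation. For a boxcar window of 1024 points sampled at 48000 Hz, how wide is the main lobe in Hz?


Main lobe width for a rectangular window:
Width = 2 * fs / N
      = 2 * 48000 / 1024
      = 96000 / 1024
      = 93.75 Hz

93.75 Hz


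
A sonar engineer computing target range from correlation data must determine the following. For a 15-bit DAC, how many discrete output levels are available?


Number of quantization levels = 2^N
= 2^15
= 32768

32768


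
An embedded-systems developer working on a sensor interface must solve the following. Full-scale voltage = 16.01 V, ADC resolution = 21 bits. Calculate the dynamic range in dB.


Dynamic range from full-scale to LSB:
V_min = V_max / 2^bits = 16.01 / 2^21
DR = 20 * log10(V_max / V_min)
   = 20 * log10(2^21)
   = 20 * 21 * log10(2)
   = 126.43 dB

126.43 dB


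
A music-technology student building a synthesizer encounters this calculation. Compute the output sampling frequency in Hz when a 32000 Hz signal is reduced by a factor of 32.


Decimation reduces the sample rate:
fs_out = fs_in / M
       = 32000 / 32
       = 1000.0 Hz

1000.0 Hz


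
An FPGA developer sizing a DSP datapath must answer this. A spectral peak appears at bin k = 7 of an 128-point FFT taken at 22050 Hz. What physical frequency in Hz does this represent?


Frequency of DFT bin k:
f_k = k * fs / N
    = 7 * 22050 / 128
    = 154350 / 128
    = 1205.859 Hz

1205.859 Hz


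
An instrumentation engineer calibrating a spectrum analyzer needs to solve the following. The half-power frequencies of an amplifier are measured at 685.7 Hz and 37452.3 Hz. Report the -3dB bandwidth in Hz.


Bandwidth is the difference of -3dB frequencies:
BW = f_high - f_low
   = 37452.3 - 685.7
   = 36766.6 Hz

36766.6 Hz


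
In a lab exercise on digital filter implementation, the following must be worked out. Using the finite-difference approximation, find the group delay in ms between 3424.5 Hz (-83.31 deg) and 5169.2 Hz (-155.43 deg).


Group delay from phase difference:
tau = -d(phi)/d(omega)
d(phi) = -72.12 deg = -1.258731 rad
d(omega) = 2*pi*(5169.2 - 3424.5) = 10962.2734 rad/s
tau = -(-1.258731) / 10962.2734
    = 0.1148 ms

0.1148 ms


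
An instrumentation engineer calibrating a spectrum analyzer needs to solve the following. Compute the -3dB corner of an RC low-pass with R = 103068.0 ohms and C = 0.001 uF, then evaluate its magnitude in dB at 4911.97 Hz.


Step 1 — cutoff frequency:
fc = 1 / (2*pi*R*C)
C = 0.001 uF = 1e-09 F
fc = 1 / (2*pi*103068.0*1e-09)
   = 1544.174 Hz

Step 2 — magnitude at f = 4911.97 Hz:
|H(f)| = 1 / sqrt(1 + (f/fc)^2)
f/fc = 4911.97 / 1544.174 = 3.180969
|H| = 1 / sqrt(1 + 10.118564) = 0.2998994
|H|_dB = 20*log10(0.2998994) = -10.46 dB

fc = 1544.174 Hz; |H(4911.97 Hz)| = -10.46 dB


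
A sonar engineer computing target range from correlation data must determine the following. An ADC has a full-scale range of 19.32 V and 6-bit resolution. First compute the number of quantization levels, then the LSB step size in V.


Step 1 — number of quantization levels:
L = 2^N = 2^6 = 64

Step 2 — LSB step size:
delta = Vfs / L
      = 19.32 / 64
      = 0.301875 V

Levels = 64; step size = 0.301875 V


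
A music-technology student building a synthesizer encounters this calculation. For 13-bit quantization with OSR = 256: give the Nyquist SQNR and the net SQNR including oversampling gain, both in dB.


Step 1 — baseline SQNR at Nyquist:
SQNR_base = 6.02*N + 1.76
          = 6.02*13 + 1.76
          = 80.02 dB

Step 2 — oversampling processing gain:
G = 10*log10(OSR) = 10*log10(256) = 24.08 dB

Step 3 — total:
SQNR_total = 80.02 + 24.08 = 104.1 dB

Base SQNR = 80.02 dB; oversampled SQNR = 104.1 dB


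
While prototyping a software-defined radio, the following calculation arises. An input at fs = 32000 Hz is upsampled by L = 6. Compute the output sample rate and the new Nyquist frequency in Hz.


Step 1 — output sample rate after interpolation by L:
fs_out = L * fs_in = 6 * 32000 = 192000 Hz

Step 2 — Nyquist frequency of the output stream:
f_Nyq = fs_out / 2 = 192000 / 2 = 96000.0 Hz

fs_out = 192000 Hz; f_Nyquist = 96000.0 Hz


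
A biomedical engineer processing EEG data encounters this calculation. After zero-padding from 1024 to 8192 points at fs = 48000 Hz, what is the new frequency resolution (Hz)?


Frequency resolution after zero-padding:
N_padded = 1024 * 8 = 8192
df = fs / N_padded
   = 48000 / 8192
   = 5.8594 Hz

5.8594 Hz


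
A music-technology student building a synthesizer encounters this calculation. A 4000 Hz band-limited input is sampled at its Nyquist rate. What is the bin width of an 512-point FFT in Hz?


Step 1 — Nyquist sampling rate:
fs = 2 * fmax = 2 * 4000 = 8000 Hz

Step 2 — DFT bin spacing:
df = fs / N = 8000 / 512 = 15.625 Hz

15.625 Hz


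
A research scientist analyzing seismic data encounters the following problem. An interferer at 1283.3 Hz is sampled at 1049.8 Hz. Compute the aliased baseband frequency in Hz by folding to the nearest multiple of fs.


Compute the nearest integer multiple of fs to the signal:
n = round(1283.3 / 1049.8) = 1
f_alias = |1283.3 - 1 * 1049.8|
        = |1283.3 - 1049.8|
        = 233.5 Hz

233.5


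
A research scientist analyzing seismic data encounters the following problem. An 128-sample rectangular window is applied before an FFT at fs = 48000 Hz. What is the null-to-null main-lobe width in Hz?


Main lobe width for a rectangular window:
Width = 2 * fs / N
      = 2 * 48000 / 128
      = 96000 / 128
      = 750.0 Hz

750.0 Hz


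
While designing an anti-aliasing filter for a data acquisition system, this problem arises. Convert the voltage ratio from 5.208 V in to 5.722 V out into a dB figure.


Voltage gain in dB:
G = 20 * log10(Vout / Vin)
  = 20 * log10(5.722 / 5.208)
  = 20 * log10(1.098694)
  = 20 * 0.040877
  = 0.82 dB

0.82 dB


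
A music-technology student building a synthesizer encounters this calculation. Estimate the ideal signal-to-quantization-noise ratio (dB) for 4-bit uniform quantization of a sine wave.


Theoretical SNR for a full-scale sinusoid:
SNR = 6.02 * N + 1.76
    = 6.02 * 4 + 1.76
    = 24.08 + 1.76
    = 25.84 dB

25.84 dB


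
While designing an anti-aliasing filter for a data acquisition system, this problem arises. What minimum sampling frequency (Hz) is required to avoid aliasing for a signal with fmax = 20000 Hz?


The Nyquist rate is twice the maximum frequency component.
fs_min = 2 * fmax
      = 2 * 20000
      = 40000 Hz

40000


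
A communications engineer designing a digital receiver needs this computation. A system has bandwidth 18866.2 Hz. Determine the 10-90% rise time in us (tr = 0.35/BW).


Rise time from bandwidth relationship:
tr = 0.35 / BW
   = 0.35 / 18866.2
   = 1.855169562e-05 s
   = 18.5517 us

18.5517 us


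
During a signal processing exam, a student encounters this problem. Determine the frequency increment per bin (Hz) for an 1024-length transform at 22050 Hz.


DFT frequency resolution:
df = fs / N
   = 22050 / 1024
   = 21.5332 Hz

21.5332 Hz


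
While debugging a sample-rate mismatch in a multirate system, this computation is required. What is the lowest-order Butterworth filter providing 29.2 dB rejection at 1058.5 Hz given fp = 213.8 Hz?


Butterworth filter order formula:
n = log10(10^(A/10) - 1) / (2 * log10(f_stop/f_pass))
10^(29.2/10) - 1 = 830.7638
f_stop/f_pass = 1058.5 / 213.8 = 4.9509
n = 2.1013 -> ceil = 3

3


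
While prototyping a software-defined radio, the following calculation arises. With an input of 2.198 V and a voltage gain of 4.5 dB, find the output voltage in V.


Output voltage from dB gain:
V_out = V_in * 10^(gain_dB / 20)
      = 2.198 * 10^(4.5 / 20)
      = 2.198 * 1.678804
      = 3.69 V

3.69 V


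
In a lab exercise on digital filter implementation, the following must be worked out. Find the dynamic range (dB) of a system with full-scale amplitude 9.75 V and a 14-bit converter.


Dynamic range from full-scale to LSB:
V_min = V_max / 2^bits = 9.75 / 2^14
DR = 20 * log10(V_max / V_min)
   = 20 * log10(2^14)
   = 20 * 14 * log10(2)
   = 84.29 dB

84.29 dB


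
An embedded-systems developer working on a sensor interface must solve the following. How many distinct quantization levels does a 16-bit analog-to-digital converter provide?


Number of quantization levels = 2^N
= 2^16
= 65536

65536


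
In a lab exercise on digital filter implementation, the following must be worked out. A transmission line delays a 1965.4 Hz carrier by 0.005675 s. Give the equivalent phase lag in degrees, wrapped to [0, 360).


Phase shift from frequency and time delay:
phi = 360 * f * t_delay
    = 360 * 1965.4 * 0.005675
    = 4015.31 degrees
    mod 360 = 55.31 degrees

55.31 degrees


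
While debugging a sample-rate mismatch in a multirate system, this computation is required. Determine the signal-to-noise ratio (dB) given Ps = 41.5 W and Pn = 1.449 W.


SNR in decibels:
SNR = 10 * log10(Ps / Pn)
    = 10 * log10(41.5 / 1.449)
    = 10 * log10(28.6404)
    = 10 * 1.457
    = 14.57 dB

14.57 dB


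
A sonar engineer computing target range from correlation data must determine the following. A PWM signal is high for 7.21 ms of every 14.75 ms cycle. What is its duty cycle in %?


Duty cycle as a percentage:
DC = (t_on / T) * 100
   = (7.21 / 14.75) * 100
   = 0.488814 * 100
   = 48.88 %

48.88 %


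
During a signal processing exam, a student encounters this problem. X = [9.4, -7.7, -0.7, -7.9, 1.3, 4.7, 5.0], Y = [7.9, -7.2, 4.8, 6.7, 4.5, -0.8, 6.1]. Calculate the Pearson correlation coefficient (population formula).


Pearson correlation coefficient (population):
r = cov(X,Y) / (std(X) * std(Y))
Mean X = 0.5857, Mean Y = 3.1429
Cov(X,Y) = 13.302041
Std(X) = 6.058389, Std(Y) = 4.944508
r = 0.4441

0.4441


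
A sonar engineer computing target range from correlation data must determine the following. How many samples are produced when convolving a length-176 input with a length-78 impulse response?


Linear convolution output length:
L = N + M - 1
  = 176 + 78 - 1
  = 253 samples

253


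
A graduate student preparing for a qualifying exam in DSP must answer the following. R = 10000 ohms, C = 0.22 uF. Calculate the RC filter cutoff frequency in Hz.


Cutoff frequency of a first-order RC filter:
fc = 1 / (2 * pi * R * C)
C = 0.22 uF = 2.2e-07 F
fc = 1 / (2 * pi * 10000 * 2.2e-07)
   = 1 / 0.013823007675795
   = 72.343156 Hz

72.343156 Hz


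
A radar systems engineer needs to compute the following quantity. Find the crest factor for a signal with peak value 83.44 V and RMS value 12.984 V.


Crest factor is the ratio of peak to RMS:
CF = V_peak / V_rms
   = 83.44 / 12.984
   = 6.4264

6.4264


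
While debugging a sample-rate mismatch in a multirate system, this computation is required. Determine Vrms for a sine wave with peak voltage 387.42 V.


RMS voltage for a sinusoidal waveform:
V_rms = V_peak / sqrt(2)
      = 387.42 / 1.414214
      = 273.947 V

273.947 V


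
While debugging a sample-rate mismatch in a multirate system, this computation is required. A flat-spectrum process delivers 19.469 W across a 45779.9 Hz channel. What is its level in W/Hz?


Power spectral density:
PSD = P / BW
    = 19.469 / 45779.9
    = 0.00042527 W/Hz

0.00042527 W/Hz


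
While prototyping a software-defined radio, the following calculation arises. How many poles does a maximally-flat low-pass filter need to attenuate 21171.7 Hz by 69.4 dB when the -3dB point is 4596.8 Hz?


Butterworth filter order formula:
n = log10(10^(A/10) - 1) / (2 * log10(f_stop/f_pass))
10^(69.4/10) - 1 = 8709634.8996
f_stop/f_pass = 21171.7 / 4596.8 = 4.6057
n = 5.2314 -> ceil = 6

6


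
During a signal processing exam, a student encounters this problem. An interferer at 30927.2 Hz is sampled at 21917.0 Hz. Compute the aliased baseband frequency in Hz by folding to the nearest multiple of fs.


Compute the nearest integer multiple of fs to the signal:
n = round(30927.2 / 21917.0) = 1
f_alias = |30927.2 - 1 * 21917.0|
        = |30927.2 - 21917.0|
        = 9010.2 Hz

9010.2


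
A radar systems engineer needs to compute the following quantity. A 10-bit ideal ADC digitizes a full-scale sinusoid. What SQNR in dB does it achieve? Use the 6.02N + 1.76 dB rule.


Theoretical SNR for a full-scale sinusoid:
SNR = 6.02 * N + 1.76
    = 6.02 * 10 + 1.76
    = 60.2 + 1.76
    = 61.96 dB

61.96 dB


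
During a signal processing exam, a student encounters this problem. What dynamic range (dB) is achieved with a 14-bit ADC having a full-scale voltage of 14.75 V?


Dynamic range from full-scale to LSB:
V_min = V_max / 2^bits = 14.75 / 2^14
DR = 20 * log10(V_max / V_min)
   = 20 * log10(2^14)
   = 20 * 14 * log10(2)
   = 84.29 dB

84.29 dB


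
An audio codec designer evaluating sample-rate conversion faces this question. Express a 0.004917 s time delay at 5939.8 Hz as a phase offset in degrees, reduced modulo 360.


Phase shift from frequency and time delay:
phi = 360 * f * t_delay
    = 360 * 5939.8 * 0.004917
    = 10514.16 degrees
    mod 360 = 74.16 degrees

74.16 degrees


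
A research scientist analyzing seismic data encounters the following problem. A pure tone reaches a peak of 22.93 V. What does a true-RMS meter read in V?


RMS voltage for a sinusoidal waveform:
V_rms = V_peak / sqrt(2)
      = 22.93 / 1.414214
      = 16.214 V

16.214 V


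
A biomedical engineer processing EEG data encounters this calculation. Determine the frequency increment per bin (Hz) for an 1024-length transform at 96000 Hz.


DFT frequency resolution:
df = fs / N
   = 96000 / 1024
   = 93.75 Hz

93.75 Hz


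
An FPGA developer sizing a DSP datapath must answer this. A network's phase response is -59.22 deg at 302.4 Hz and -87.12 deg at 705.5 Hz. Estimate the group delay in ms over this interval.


Group delay from phase difference:
tau = -d(phi)/d(omega)
d(phi) = -27.9 deg = -0.486947 rad
d(omega) = 2*pi*(705.5 - 302.4) = 2532.752 rad/s
tau = -(-0.486947) / 2532.752
    = 0.1923 ms

0.1923 ms


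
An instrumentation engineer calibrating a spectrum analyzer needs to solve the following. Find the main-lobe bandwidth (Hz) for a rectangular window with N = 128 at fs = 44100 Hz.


Main lobe width for a rectangular window:
Width = 2 * fs / N
      = 2 * 44100 / 128
      = 88200 / 128
      = 689.062 Hz

689.062 Hz


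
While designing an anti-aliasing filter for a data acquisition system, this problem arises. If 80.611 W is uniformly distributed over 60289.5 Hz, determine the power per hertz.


Power spectral density:
PSD = P / BW
    = 80.611 / 60289.5
    = 0.00133707 W/Hz

0.00133707 W/Hz
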